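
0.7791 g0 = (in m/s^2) 7.64. Check: 1 g0 = 9.80665 m/s^2, so 0.7791 g0 = 0.7791 * 9.80665 = 7.640361 m/s^2. Result: 7.640361 m/s^2 ≈ 7.64 m/s^2 (4 s.f.).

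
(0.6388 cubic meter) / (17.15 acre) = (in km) 0.6388 cubic meter = 0.6388 m^3. 1 acre = 4046.8564 m^2, so 17.15 acre = 17.15 * 4046.8564 = 69403.588 m^2. Combine: 0.6388 m^3 / 69403.588 m^2 = 9.2041351e-06 m. 1 km = 1000 m, so 9.2041351e-06 m = 9.2041351e-06 / 1000 = 9.2041351e-09 km ≈ 9.204e-09 km (4 s.f.). Final answer: 9.204e-09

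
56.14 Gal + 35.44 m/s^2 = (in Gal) 3600. Check: 1 Gal = 0.01 m/s^2, so 56.14 Gal = 56.14 * 0.01 = 0.5614 m/s^2. 35.44 m/s^2 is already in m/s^2. Sum: 0.5614 + 35.44 = 36.0014 m/s^2. 1 Gal = 0.01 m/s^2, so 36.0014 m/s^2 = 36.0014 / 0.01 = 3600.14 Gal ≈ 3600 Gal (4 s.f.).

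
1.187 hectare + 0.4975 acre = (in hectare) 1 hectare = 10000 m^2, so 1.187 hectare = 1.187 * 10000 = 11870 m^2. 1 acre = 4046.8564 m^2, so 0.4975 acre = 0.4975 * 4046.8564 = 2013.3111 m^2. Sum: 11870 + 2013.3111 = 13883.311 m^2. 1 hectare = 10000 m^2, so 13883.311 m^2 = 13883.311 / 10000 = 1.3883311 hectare ≈ 1.388 hectare (4 s.f.). Final answer: 1.388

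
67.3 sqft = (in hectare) 1 sqft = 0.09290304 m^2, so 67.3 sqft = 67.3 * 0.09290304 = 6.2523746 m^2. 1 hectare = 10000 m^2, so 6.2523746 m^2 = 6.2523746 / 10000 = 0.00062523746 hectare ≈ 0.0006252 hectare (4 s.f.). Final answer: 0.0006252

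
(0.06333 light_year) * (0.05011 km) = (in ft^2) 1 light_year = 9.4607305e+15 m, so 0.06333 light_year = 0.06333 * 9.4607305e+15 = 5.9914806e+14 m. 1 km = 1000 m, so 0.05011 km = 0.05011 * 1000 = 50.11 m. Combine: 5.9914806e+14 m * 50.11 m = 3.0023309e+16 m^2. 1 ft^2 = 0.09290304 m^2, so 3.0023309e+16 m^2 = 3.0023309e+16 / 0.09290304 = 3.2316821e+17 ft^2 ≈ 3.232e+17 ft^2 (4 s.f.). Final answer: 3.232e+17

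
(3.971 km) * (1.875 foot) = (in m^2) 2269. Check: 1 km = 1000 m, so 3.971 km = 3.971 * 1000 = 3971 m. 1 foot = 0.3048 m, so 1.875 foot = 1.875 * 0.3048 = 0.5715 m. Combine: 3971 m * 0.5715 m = 2269.4265 m^2. Result: 2269.4265 m^2 ≈ 2269 m^2 (4 s.f.).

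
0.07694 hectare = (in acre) 1 hectare = 10000 m^2, so 0.07694 hectare = 0.07694 * 10000 = 769.4 m^2. 1 acre = 4046.8564 m^2, so 769.4 m^2 = 769.4 / 4046.8564 = 0.19012288 acre ≈ 0.1901 acre (4 s.f.). Final answer: 0.1901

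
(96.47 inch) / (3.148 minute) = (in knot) 1 inch = 0.0254 m, so 96.47 inch = 96.47 * 0.0254 = 2.450338 m. 1 minute = 60 s, so 3.148 minute = 3.148 * 60 = 188.88 s. Combine: 2.450338 m / 188.88 s = 0.012972988 m/s. 1 knot = 0.51444444 m/s, so 0.012972988 m/s = 0.012972988 / 0.51444444 = 0.025217472 knot ≈ 0.02522 knot (4 s.f.). Final answer: 0.02522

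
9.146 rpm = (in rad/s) 1 rpm = 0.10471976 rad/s, so 9.146 rpm = 9.146 * 0.10471976 = 0.95776688 rad/s. Result: 0.95776688 rad/s ≈ 0.9578 rad/s (4 s.f.). Final answer: 0.9578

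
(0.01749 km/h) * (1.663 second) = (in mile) 1 km/h = 0.27777778 m/s, so 0.01749 km/h = 0.01749 * 0.27777778 = 0.0048583333 m/s. 1.663 second = 1.663 s. Combine: 0.0048583333 m/s * 1.663 s = 0.0080794083 m. 1 mile = 1609.344 m, so 0.0080794083 m = 0.0080794083 / 1609.344 = 5.0203116e-06 mile ≈ 5.02e-06 mile (4 s.f.). Final answer: 5.02e-06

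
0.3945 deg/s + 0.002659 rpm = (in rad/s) 0.007164. Check: 1 deg/s = 0.017453293 rad/s, so 0.3945 deg/s = 0.3945 * 0.017453293 = 0.0068853239 rad/s. 1 rpm = 0.10471976 rad/s, so 0.002659 rpm = 0.002659 * 0.10471976 = 0.00027844983 rad/s. Sum: 0.0068853239 + 0.00027844983 = 0.0071637737 rad/s. Result: 0.0071637737 rad/s ≈ 0.007164 rad/s (4 s.f.).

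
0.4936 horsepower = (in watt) 368.1. Check: 1 horsepower = 745.69987 W, so 0.4936 horsepower = 0.4936 * 745.69987 = 368.07746 W. 368.07746 W = 368.07746 watt ≈ 368.1 watt (4 s.f.).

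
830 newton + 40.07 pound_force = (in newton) 830 newton = 830 N. 1 pound_force = 4.4482216 N, so 40.07 pound_force = 40.07 * 4.4482216 = 178.24024 N. Sum: 830 + 178.24024 = 1008.2402 N. 1008.2402 N = 1008.2402 newton ≈ 1008 newton (4 s.f.). Final answer: 1008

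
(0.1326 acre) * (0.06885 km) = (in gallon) 1 acre = 4046.8564 m^2, so 0.1326 acre = 0.1326 * 4046.8564 = 536.61316 m^2. 1 km = 1000 m, so 0.06885 km = 0.06885 * 1000 = 68.85 m. Combine: 536.61316 m^2 * 68.85 m = 36945.816 m^3. 1 gallon = 0.0037854118 m^3, so 36945.816 m^3 = 36945.816 / 0.0037854118 = 9760052.1 gallon ≈ 9.76e+06 gallon (4 s.f.). Final answer: 9.76e+06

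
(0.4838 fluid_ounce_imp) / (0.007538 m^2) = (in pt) 5.169. Check: 1 fluid_ounce_imp = 2.8413063e-05 m^3, so 0.4838 fluid_ounce_imp = 0.4838 * 2.8413063e-05 = 1.374624e-05 m^3. 0.007538 m^2 is already in m^2. Combine: 1.374624e-05 m^3 / 0.007538 m^2 = 0.0018235924 m. 1 pt = 0.00035277778 m, so 0.0018235924 m = 0.0018235924 / 0.00035277778 = 5.1692383 pt ≈ 5.169 pt (4 s.f.).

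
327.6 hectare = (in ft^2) 3.526e+07. Check: 1 hectare = 10000 m^2, so 327.6 hectare = 327.6 * 10000 = 3276000 m^2. 1 ft^2 = 0.09290304 m^2, so 3276000 m^2 = 3276000 / 0.09290304 = 35262571 ft^2 ≈ 3.526e+07 ft^2 (4 s.f.).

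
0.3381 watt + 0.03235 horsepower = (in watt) 0.3381 watt = 0.3381 W. 1 horsepower = 745.69987 W, so 0.03235 horsepower = 0.03235 * 745.69987 = 24.123391 W. Sum: 0.3381 + 24.123391 = 24.461491 W. 24.461491 W = 24.461491 watt ≈ 24.46 watt (4 s.f.). Final answer: 24.46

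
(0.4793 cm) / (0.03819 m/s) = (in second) 1 cm = 0.01 m, so 0.4793 cm = 0.4793 * 0.01 = 0.004793 m. 0.03819 m/s is already in m/s. Combine: 0.004793 m / 0.03819 m/s = 0.12550406 s. 0.12550406 s = 0.12550406 second ≈ 0.1255 second (4 s.f.). Final answer: 0.1255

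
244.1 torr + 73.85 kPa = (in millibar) 1 torr = 133.32237 Pa, so 244.1 torr = 244.1 * 133.32237 = 32543.99 Pa. 1 kPa = 1000 Pa, so 73.85 kPa = 73.85 * 1000 = 73850 Pa. Sum: 32543.99 + 73850 = 106393.99 Pa. 1 millibar = 100 Pa, so 106393.99 Pa = 106393.99 / 100 = 1063.9399 millibar ≈ 1064 millibar (4 s.f.). Final answer: 1064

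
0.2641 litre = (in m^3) 0.0002641. Check: 1 litre = 0.001 m^3, so 0.2641 litre = 0.2641 * 0.001 = 0.0002641 m^3. Result: 0.0002641 m^3.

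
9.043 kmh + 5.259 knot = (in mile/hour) 1 kmh = 0.27777778 m/s, so 9.043 kmh = 9.043 * 0.27777778 = 2.5119444 m/s. 1 knot = 0.51444444 m/s, so 5.259 knot = 5.259 * 0.51444444 = 2.7054633 m/s. Sum: 2.5119444 + 2.7054633 = 5.2174078 m/s. 1 mile/hour = 0.44704 m/s, so 5.2174078 m/s = 5.2174078 / 0.44704 = 11.671009 mile/hour ≈ 11.67 mile/hour (4 s.f.). Final answer: 11.67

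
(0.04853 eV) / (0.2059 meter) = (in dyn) 3.776e-15. Check: 1 eV = 1.6021766e-19 J, so 0.04853 eV = 0.04853 * 1.6021766e-19 = 7.7753632e-21 J. 0.2059 meter = 0.2059 m. Combine: 7.7753632e-21 J / 0.2059 m = 3.7762813e-20 N. 1 dyn = 1e-05 N, so 3.7762813e-20 N = 3.7762813e-20 / 1e-05 = 3.7762813e-15 dyn ≈ 3.776e-15 dyn (4 s.f.).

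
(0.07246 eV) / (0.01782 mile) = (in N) 1 eV = 1.6021766e-19 J, so 0.07246 eV = 0.07246 * 1.6021766e-19 = 1.1609372e-20 J. 1 mile = 1609.344 m, so 0.01782 mile = 0.01782 * 1609.344 = 28.67851 m. Combine: 1.1609372e-20 J / 28.67851 m = 4.0481084e-22 N. Result: 4.0481084e-22 N ≈ 4.048e-22 N (4 s.f.). Final answer: 4.048e-22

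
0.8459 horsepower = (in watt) 1 horsepower = 745.69987 W, so 0.8459 horsepower = 0.8459 * 745.69987 = 630.78752 W. 630.78752 W = 630.78752 watt ≈ 630.8 watt (4 s.f.). Final answer: 630.8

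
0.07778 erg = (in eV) 4.855e+10. Check: 1 erg = 1e-07 J, so 0.07778 erg = 0.07778 * 1e-07 = 7.778e-09 J. 1 eV = 1.6021766e-19 J, so 7.778e-09 J = 7.778e-09 / 1.6021766e-19 = 4.8546458e+10 eV ≈ 4.855e+10 eV (4 s.f.).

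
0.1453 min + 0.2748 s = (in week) 1 min = 60 s, so 0.1453 min = 0.1453 * 60 = 8.718 s. 0.2748 s is already in s. Sum: 8.718 + 0.2748 = 8.9928 s. 1 week = 604800 s, so 8.9928 s = 8.9928 / 604800 = 1.4869048e-05 week ≈ 1.487e-05 week (4 s.f.). Final answer: 1.487e-05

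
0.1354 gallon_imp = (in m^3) 0.0006155. Check: 1 gallon_imp = 0.00454609 m^3, so 0.1354 gallon_imp = 0.1354 * 0.00454609 = 0.00061554059 m^3. Result: 0.00061554059 m^3 ≈ 0.0006155 m^3 (4 s.f.).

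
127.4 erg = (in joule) 1.274e-05. Check: 1 erg = 1e-07 J, so 127.4 erg = 127.4 * 1e-07 = 1.274e-05 J. 1.274e-05 J = 1.274e-05 joule.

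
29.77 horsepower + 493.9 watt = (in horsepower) 1 horsepower = 745.69987 W, so 29.77 horsepower = 29.77 * 745.69987 = 22199.485 W. 493.9 watt = 493.9 W. Sum: 22199.485 + 493.9 = 22693.385 W. 1 horsepower = 745.69987 W, so 22693.385 W = 22693.385 / 745.69987 = 30.432331 horsepower ≈ 30.43 horsepower (4 s.f.). Final answer: 30.43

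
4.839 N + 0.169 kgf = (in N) 6.496. Check: 4.839 N is already in N. 1 kgf = 9.80665 N, so 0.169 kgf = 0.169 * 9.80665 = 1.6573239 N. Sum: 4.839 + 1.6573239 = 6.4963239 N. Result: 6.4963239 N ≈ 6.496 N (4 s.f.).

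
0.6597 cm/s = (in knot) 0.01282. Check: 1 cm/s = 0.01 m/s, so 0.6597 cm/s = 0.6597 * 0.01 = 0.006597 m/s. 1 knot = 0.51444444 m/s, so 0.006597 m/s = 0.006597 / 0.51444444 = 0.012823542 knot ≈ 0.01282 knot (4 s.f.).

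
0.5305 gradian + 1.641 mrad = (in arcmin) 34.29. Check: 1 gradian = 0.015707963 rad, so 0.5305 gradian = 0.5305 * 0.015707963 = 0.0083330745 rad. 1 mrad = 0.001 rad, so 1.641 mrad = 1.641 * 0.001 = 0.001641 rad. Sum: 0.0083330745 + 0.001641 = 0.0099740745 rad. 1 arcmin = 0.00029088821 rad, so 0.0099740745 rad = 0.0099740745 / 0.00029088821 = 34.288342 arcmin ≈ 34.29 arcmin (4 s.f.).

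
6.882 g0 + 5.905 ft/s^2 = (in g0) 7.066. Check: 1 g0 = 9.80665 m/s^2, so 6.882 g0 = 6.882 * 9.80665 = 67.489365 m/s^2. 1 ft/s^2 = 0.3048 m/s^2, so 5.905 ft/s^2 = 5.905 * 0.3048 = 1.799844 m/s^2. Sum: 67.489365 + 1.799844 = 69.289209 m/s^2. 1 g0 = 9.80665 m/s^2, so 69.289209 m/s^2 = 69.289209 / 9.80665 = 7.065533 g0 ≈ 7.066 g0 (4 s.f.).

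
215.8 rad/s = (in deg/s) 1.236e+04. Check: 1 deg/s = 0.017453293 rad/s, so 215.8 rad/s = 215.8 / 0.017453293 = 12364.429 deg/s ≈ 1.236e+04 deg/s (4 s.f.).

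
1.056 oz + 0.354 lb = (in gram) 1 oz = 0.028349523 kg, so 1.056 oz = 1.056 * 0.028349523 = 0.029937096 kg. 1 lb = 0.45359237 kg, so 0.354 lb = 0.354 * 0.45359237 = 0.1605717 kg. Sum: 0.029937096 + 0.1605717 = 0.1905088 kg. 1 gram = 0.001 kg, so 0.1905088 kg = 0.1905088 / 0.001 = 190.5088 gram ≈ 190.5 gram (4 s.f.). Final answer: 190.5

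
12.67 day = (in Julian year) 0.03469. Check: 1 day = 86400 s, so 12.67 day = 12.67 * 86400 = 1094688 s. 1 Julian year = 31557600 s, so 1094688 s = 1094688 / 31557600 = 0.034688569 Julian year ≈ 0.03469 Julian year (4 s.f.).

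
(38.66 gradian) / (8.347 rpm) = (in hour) 0.000193. Check: 1 gradian = 0.015707963 rad, so 38.66 gradian = 38.66 * 0.015707963 = 0.60726986 rad. 1 rpm = 0.10471976 rad/s, so 8.347 rpm = 8.347 * 0.10471976 = 0.8740958 rad/s. Combine: 0.60726986 rad / 0.8740958 rad/s = 0.69474063 s. 1 hour = 3600 s, so 0.69474063 s = 0.69474063 / 3600 = 0.00019298351 hour ≈ 0.000193 hour (4 s.f.).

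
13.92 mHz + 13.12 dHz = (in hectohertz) 0.01326. Check: 1 mHz = 0.001 Hz, so 13.92 mHz = 13.92 * 0.001 = 0.01392 Hz. 1 dHz = 0.1 Hz, so 13.12 dHz = 13.12 * 0.1 = 1.312 Hz. Sum: 0.01392 + 1.312 = 1.32592 Hz. 1 hectohertz = 100 Hz, so 1.32592 Hz = 1.32592 / 100 = 0.0132592 hectohertz ≈ 0.01326 hectohertz (4 s.f.).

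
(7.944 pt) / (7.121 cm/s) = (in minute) 0.0006559. Check: 1 pt = 0.00035277778 m, so 7.944 pt = 7.944 * 0.00035277778 = 0.0028024667 m. 1 cm/s = 0.01 m/s, so 7.121 cm/s = 7.121 * 0.01 = 0.07121 m/s. Combine: 0.0028024667 m / 0.07121 m/s = 0.03935496 s. 1 minute = 60 s, so 0.03935496 s = 0.03935496 / 60 = 0.00065591599 minute ≈ 0.0006559 minute (4 s.f.).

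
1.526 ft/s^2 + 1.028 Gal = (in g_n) 0.04848. Check: 1 ft/s^2 = 0.3048 m/s^2, so 1.526 ft/s^2 = 1.526 * 0.3048 = 0.4651248 m/s^2. 1 Gal = 0.01 m/s^2, so 1.028 Gal = 1.028 * 0.01 = 0.01028 m/s^2. Sum: 0.4651248 + 0.01028 = 0.4754048 m/s^2. 1 g_n = 9.80665 m/s^2, so 0.4754048 m/s^2 = 0.4754048 / 9.80665 = 0.048477798 g_n ≈ 0.04848 g_n (4 s.f.).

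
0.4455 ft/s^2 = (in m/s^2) 0.1358. Check: 1 ft/s^2 = 0.3048 m/s^2, so 0.4455 ft/s^2 = 0.4455 * 0.3048 = 0.1357884 m/s^2. Result: 0.1357884 m/s^2 ≈ 0.1358 m/s^2 (4 s.f.).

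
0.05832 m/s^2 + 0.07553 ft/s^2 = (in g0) 0.05832 m/s^2 is already in m/s^2. 1 ft/s^2 = 0.3048 m/s^2, so 0.07553 ft/s^2 = 0.07553 * 0.3048 = 0.023021544 m/s^2. Sum: 0.05832 + 0.023021544 = 0.081341544 m/s^2. 1 g0 = 9.80665 m/s^2, so 0.081341544 m/s^2 = 0.081341544 / 9.80665 = 0.0082945291 g0 ≈ 0.008295 g0 (4 s.f.). Final answer: 0.008295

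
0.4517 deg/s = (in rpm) 1 deg/s = 0.017453293 rad/s, so 0.4517 deg/s = 0.4517 * 0.017453293 = 0.0078836522 rad/s. 1 rpm = 0.10471976 rad/s, so 0.0078836522 rad/s = 0.0078836522 / 0.10471976 = 0.075283333 rpm ≈ 0.07528 rpm (4 s.f.). Final answer: 0.07528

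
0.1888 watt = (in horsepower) 0.0002532. Check: 0.1888 watt = 0.1888 W. 1 horsepower = 745.69987 W, so 0.1888 W = 0.1888 / 745.69987 = 0.00025318497 horsepower ≈ 0.0002532 horsepower (4 s.f.).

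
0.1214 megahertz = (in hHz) 1214. Check: 1 megahertz = 1000000 Hz, so 0.1214 megahertz = 0.1214 * 1000000 = 121400 Hz. 1 hHz = 100 Hz, so 121400 Hz = 121400 / 100 = 1214 hHz.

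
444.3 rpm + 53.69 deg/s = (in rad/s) 47.46. Check: 1 rpm = 0.10471976 rad/s, so 444.3 rpm = 444.3 * 0.10471976 = 46.526987 rad/s. 1 deg/s = 0.017453293 rad/s, so 53.69 deg/s = 53.69 * 0.017453293 = 0.93706728 rad/s. Sum: 46.526987 + 0.93706728 = 47.464054 rad/s. Result: 47.464054 rad/s ≈ 47.46 rad/s (4 s.f.).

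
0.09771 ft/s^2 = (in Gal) 2.978. Check: 1 ft/s^2 = 0.3048 m/s^2, so 0.09771 ft/s^2 = 0.09771 * 0.3048 = 0.029782008 m/s^2. 1 Gal = 0.01 m/s^2, so 0.029782008 m/s^2 = 0.029782008 / 0.01 = 2.9782008 Gal ≈ 2.978 Gal (4 s.f.).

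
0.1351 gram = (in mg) 1 gram = 0.001 kg, so 0.1351 gram = 0.1351 * 0.001 = 0.0001351 kg. 1 mg = 1e-06 kg, so 0.0001351 kg = 0.0001351 / 1e-06 = 135.1 mg. Final answer: 135.1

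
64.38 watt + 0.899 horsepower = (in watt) 734.8. Check: 64.38 watt = 64.38 W. 1 horsepower = 745.69987 W, so 0.899 horsepower = 0.899 * 745.69987 = 670.38418 W. Sum: 64.38 + 670.38418 = 734.76418 W. 734.76418 W = 734.76418 watt ≈ 734.8 watt (4 s.f.).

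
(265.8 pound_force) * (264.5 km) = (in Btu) 2.964e+05. Check: 1 pound_force = 4.4482216 N, so 265.8 pound_force = 265.8 * 4.4482216 = 1182.3373 N. 1 km = 1000 m, so 264.5 km = 264.5 * 1000 = 264500 m. Combine: 1182.3373 N * 264500 m = 3.1272822e+08 J. 1 Btu = 1055.0559 J, so 3.1272822e+08 J = 3.1272822e+08 / 1055.0559 = 296409.16 Btu ≈ 2.964e+05 Btu (4 s.f.).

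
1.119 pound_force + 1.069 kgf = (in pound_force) 3.476. Check: 1 pound_force = 4.4482216 N, so 1.119 pound_force = 1.119 * 4.4482216 = 4.97756 N. 1 kgf = 9.80665 N, so 1.069 kgf = 1.069 * 9.80665 = 10.483309 N. Sum: 4.97756 + 10.483309 = 15.460869 N. 1 pound_force = 4.4482216 N, so 15.460869 N = 15.460869 / 4.4482216 = 3.4757416 pound_force ≈ 3.476 pound_force (4 s.f.).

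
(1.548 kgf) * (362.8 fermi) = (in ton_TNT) 1 kgf = 9.80665 N, so 1.548 kgf = 1.548 * 9.80665 = 15.180694 N. 1 fermi = 1e-15 m, so 362.8 fermi = 362.8 * 1e-15 = 3.628e-13 m. Combine: 15.180694 N * 3.628e-13 m = 5.5075559e-12 J. 1 ton_TNT = 4.184e+09 J, so 5.5075559e-12 J = 5.5075559e-12 / 4.184e+09 = 1.3163374e-21 ton_TNT ≈ 1.316e-21 ton_TNT (4 s.f.). Final answer: 1.316e-21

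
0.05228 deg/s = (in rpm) 0.008713. Check: 1 deg/s = 0.017453293 rad/s, so 0.05228 deg/s = 0.05228 * 0.017453293 = 0.00091245813 rad/s. 1 rpm = 0.10471976 rad/s, so 0.00091245813 rad/s = 0.00091245813 / 0.10471976 = 0.0087133333 rpm ≈ 0.008713 rpm (4 s.f.).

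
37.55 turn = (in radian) 1 turn = 6.2831853 rad, so 37.55 turn = 37.55 * 6.2831853 = 235.93361 rad. 235.93361 rad = 235.93361 radian ≈ 235.9 radian (4 s.f.). Final answer: 235.9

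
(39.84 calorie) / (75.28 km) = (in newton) 0.002214. Check: 1 calorie = 4.184 J, so 39.84 calorie = 39.84 * 4.184 = 166.69056 J. 1 km = 1000 m, so 75.28 km = 75.28 * 1000 = 75280 m. Combine: 166.69056 J / 75280 m = 0.0022142742 N. 0.0022142742 N = 0.0022142742 newton ≈ 0.002214 newton (4 s.f.).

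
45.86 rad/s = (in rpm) 1 rpm = 0.10471976 rad/s, so 45.86 rad/s = 45.86 / 0.10471976 = 437.93074 rpm ≈ 437.9 rpm (4 s.f.). Final answer: 437.9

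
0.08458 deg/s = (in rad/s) 1 deg/s = 0.017453293 rad/s, so 0.08458 deg/s = 0.08458 * 0.017453293 = 0.0014761995 rad/s. Result: 0.0014761995 rad/s ≈ 0.001476 rad/s (4 s.f.). Final answer: 0.001476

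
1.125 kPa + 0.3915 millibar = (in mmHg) 8.732. Check: 1 kPa = 1000 Pa, so 1.125 kPa = 1.125 * 1000 = 1125 Pa. 1 millibar = 100 Pa, so 0.3915 millibar = 0.3915 * 100 = 39.15 Pa. Sum: 1125 + 39.15 = 1164.15 Pa. 1 mmHg = 133.32237 Pa, so 1164.15 Pa = 1164.15 / 133.32237 = 8.7318431 mmHg ≈ 8.732 mmHg (4 s.f.).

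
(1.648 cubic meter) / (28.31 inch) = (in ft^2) 24.67. Check: 1.648 cubic meter = 1.648 m^3. 1 inch = 0.0254 m, so 28.31 inch = 28.31 * 0.0254 = 0.719074 m. Combine: 1.648 m^3 / 0.719074 m = 2.2918364 m^2. 1 ft^2 = 0.09290304 m^2, so 2.2918364 m^2 = 2.2918364 / 0.09290304 = 24.669122 ft^2 ≈ 24.67 ft^2 (4 s.f.).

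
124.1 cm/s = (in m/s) 1 cm/s = 0.01 m/s, so 124.1 cm/s = 124.1 * 0.01 = 1.241 m/s. Result: 1.241 m/s. Final answer: 1.241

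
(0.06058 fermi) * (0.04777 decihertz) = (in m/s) 2.894e-19. Check: 1 fermi = 1e-15 m, so 0.06058 fermi = 0.06058 * 1e-15 = 6.058e-17 m. 1 decihertz = 0.1 Hz, so 0.04777 decihertz = 0.04777 * 0.1 = 0.004777 Hz. Combine: 6.058e-17 m * 0.004777 Hz = 2.8939066e-19 m/s. Result: 2.8939066e-19 m/s ≈ 2.894e-19 m/s (4 s.f.).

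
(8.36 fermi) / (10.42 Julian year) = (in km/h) 1 fermi = 1e-15 m, so 8.36 fermi = 8.36 * 1e-15 = 8.36e-15 m. 1 Julian year = 31557600 s, so 10.42 Julian year = 10.42 * 31557600 = 3.2883019e+08 s. Combine: 8.36e-15 m / 3.2883019e+08 s = 2.5423456e-23 m/s. 1 km/h = 0.27777778 m/s, so 2.5423456e-23 m/s = 2.5423456e-23 / 0.27777778 = 9.1524443e-23 km/h ≈ 9.152e-23 km/h (4 s.f.). Final answer: 9.152e-23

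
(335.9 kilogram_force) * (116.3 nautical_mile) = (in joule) 1 kilogram_force = 9.80665 N, so 335.9 kilogram_force = 335.9 * 9.80665 = 3294.0537 N. 1 nautical_mile = 1852 m, so 116.3 nautical_mile = 116.3 * 1852 = 215387.6 m. Combine: 3294.0537 N * 215387.6 m = 7.0949833e+08 J. 7.0949833e+08 J = 7.0949833e+08 joule ≈ 7.095e+08 joule (4 s.f.). Final answer: 7.095e+08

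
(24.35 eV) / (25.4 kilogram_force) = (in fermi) 1 eV = 1.6021766e-19 J, so 24.35 eV = 24.35 * 1.6021766e-19 = 3.9013001e-18 J. 1 kilogram_force = 9.80665 N, so 25.4 kilogram_force = 25.4 * 9.80665 = 249.08891 N. Combine: 3.9013001e-18 J / 249.08891 N = 1.5662279e-20 m. 1 fermi = 1e-15 m, so 1.5662279e-20 m = 1.5662279e-20 / 1e-15 = 1.5662279e-05 fermi ≈ 1.566e-05 fermi (4 s.f.). Final answer: 1.566e-05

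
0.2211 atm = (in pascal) 1 atm = 101325 Pa, so 0.2211 atm = 0.2211 * 101325 = 22402.958 Pa. 22402.958 Pa = 22402.958 pascal ≈ 2.24e+04 pascal (4 s.f.). Final answer: 2.24e+04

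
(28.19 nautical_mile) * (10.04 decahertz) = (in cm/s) 5.242e+08. Check: 1 nautical_mile = 1852 m, so 28.19 nautical_mile = 28.19 * 1852 = 52207.88 m. 1 decahertz = 10 Hz, so 10.04 decahertz = 10.04 * 10 = 100.4 Hz. Combine: 52207.88 m * 100.4 Hz = 5241671.2 m/s. 1 cm/s = 0.01 m/s, so 5241671.2 m/s = 5241671.2 / 0.01 = 5.2416712e+08 cm/s ≈ 5.242e+08 cm/s (4 s.f.).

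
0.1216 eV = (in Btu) 1.847e-23. Check: 1 eV = 1.6021766e-19 J, so 0.1216 eV = 0.1216 * 1.6021766e-19 = 1.9482468e-20 J. 1 Btu = 1055.0559 J, so 1.9482468e-20 J = 1.9482468e-20 / 1055.0559 = 1.8465817e-23 Btu ≈ 1.847e-23 Btu (4 s.f.).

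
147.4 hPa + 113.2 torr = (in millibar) 298.3. Check: 1 hPa = 100 Pa, so 147.4 hPa = 147.4 * 100 = 14740 Pa. 1 torr = 133.32237 Pa, so 113.2 torr = 113.2 * 133.32237 = 15092.092 Pa. Sum: 14740 + 15092.092 = 29832.092 Pa. 1 millibar = 100 Pa, so 29832.092 Pa = 29832.092 / 100 = 298.32092 millibar ≈ 298.3 millibar (4 s.f.).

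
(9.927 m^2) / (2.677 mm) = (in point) 1.051e+07. Check: 9.927 m^2 is already in m^2. 1 mm = 0.001 m, so 2.677 mm = 2.677 * 0.001 = 0.002677 m. Combine: 9.927 m^2 / 0.002677 m = 3708.2555 m. 1 point = 0.00035277778 m, so 3708.2555 m = 3708.2555 / 0.00035277778 = 10511590 point ≈ 1.051e+07 point (4 s.f.).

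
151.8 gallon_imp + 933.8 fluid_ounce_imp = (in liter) 1 gallon_imp = 0.00454609 m^3, so 151.8 gallon_imp = 151.8 * 0.00454609 = 0.69009646 m^3. 1 fluid_ounce_imp = 2.8413063e-05 m^3, so 933.8 fluid_ounce_imp = 933.8 * 2.8413063e-05 = 0.026532118 m^3. Sum: 0.69009646 + 0.026532118 = 0.71662858 m^3. 1 liter = 0.001 m^3, so 0.71662858 m^3 = 0.71662858 / 0.001 = 716.62858 liter ≈ 716.6 liter (4 s.f.). Final answer: 716.6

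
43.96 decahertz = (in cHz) 4.396e+04. Check: 1 decahertz = 10 Hz, so 43.96 decahertz = 43.96 * 10 = 439.6 Hz. 1 cHz = 0.01 Hz, so 439.6 Hz = 439.6 / 0.01 = 43960 cHz ≈ 4.396e+04 cHz (4 s.f.).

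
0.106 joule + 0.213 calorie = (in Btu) 0.0009452. Check: 0.106 joule = 0.106 J. 1 calorie = 4.184 J, so 0.213 calorie = 0.213 * 4.184 = 0.891192 J. Sum: 0.106 + 0.891192 = 0.997192 J. 1 Btu = 1055.0559 J, so 0.997192 J = 0.997192 / 1055.0559 = 0.00094515565 Btu ≈ 0.0009452 Btu (4 s.f.).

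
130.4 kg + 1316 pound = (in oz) 2.566e+04. Check: 130.4 kg is already in kg. 1 pound = 0.45359237 kg, so 1316 pound = 1316 * 0.45359237 = 596.92756 kg. Sum: 130.4 + 596.92756 = 727.32756 kg. 1 oz = 0.028349523 kg, so 727.32756 kg = 727.32756 / 0.028349523 = 25655.725 oz ≈ 2.566e+04 oz (4 s.f.).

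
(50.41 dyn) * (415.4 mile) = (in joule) 1 dyn = 1e-05 N, so 50.41 dyn = 50.41 * 1e-05 = 0.0005041 N. 1 mile = 1609.344 m, so 415.4 mile = 415.4 * 1609.344 = 668521.5 m. Combine: 0.0005041 N * 668521.5 m = 337.00169 J. 337.00169 J = 337.00169 joule ≈ 337 joule (4 s.f.). Final answer: 337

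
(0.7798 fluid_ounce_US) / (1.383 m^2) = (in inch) 1 fluid_ounce_US = 2.957353e-05 m^3, so 0.7798 fluid_ounce_US = 0.7798 * 2.957353e-05 = 2.3061438e-05 m^3. 1.383 m^2 is already in m^2. Combine: 2.3061438e-05 m^3 / 1.383 m^2 = 1.6674937e-05 m. 1 inch = 0.0254 m, so 1.6674937e-05 m = 1.6674937e-05 / 0.0254 = 0.0006564936 inch ≈ 0.0006565 inch (4 s.f.). Final answer: 0.0006565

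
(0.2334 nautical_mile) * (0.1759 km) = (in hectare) 7.603. Check: 1 nautical_mile = 1852 m, so 0.2334 nautical_mile = 0.2334 * 1852 = 432.2568 m. 1 km = 1000 m, so 0.1759 km = 0.1759 * 1000 = 175.9 m. Combine: 432.2568 m * 175.9 m = 76033.971 m^2. 1 hectare = 10000 m^2, so 76033.971 m^2 = 76033.971 / 10000 = 7.6033971 hectare ≈ 7.603 hectare (4 s.f.).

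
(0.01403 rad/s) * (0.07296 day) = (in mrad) 8.844e+04. Check: 0.01403 rad/s is already in rad/s. 1 day = 86400 s, so 0.07296 day = 0.07296 * 86400 = 6303.744 s. Combine: 0.01403 rad/s * 6303.744 s = 88.441528 rad. 1 mrad = 0.001 rad, so 88.441528 rad = 88.441528 / 0.001 = 88441.528 mrad ≈ 8.844e+04 mrad (4 s.f.).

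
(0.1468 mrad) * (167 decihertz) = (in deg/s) 0.1405. Check: 1 mrad = 0.001 rad, so 0.1468 mrad = 0.1468 * 0.001 = 0.0001468 rad. 1 decihertz = 0.1 Hz, so 167 decihertz = 167 * 0.1 = 16.7 Hz. Combine: 0.0001468 rad * 16.7 Hz = 0.00245156 rad/s. 1 deg/s = 0.017453293 rad/s, so 0.00245156 rad/s = 0.00245156 / 0.017453293 = 0.14046404 deg/s ≈ 0.1405 deg/s (4 s.f.).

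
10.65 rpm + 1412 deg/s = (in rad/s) 1 rpm = 0.10471976 rad/s, so 10.65 rpm = 10.65 * 0.10471976 = 1.1152654 rad/s. 1 deg/s = 0.017453293 rad/s, so 1412 deg/s = 1412 * 0.017453293 = 24.644049 rad/s. Sum: 1.1152654 + 24.644049 = 25.759314 rad/s. Result: 25.759314 rad/s ≈ 25.76 rad/s (4 s.f.). Final answer: 25.76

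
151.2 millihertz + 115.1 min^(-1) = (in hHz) 0.0207. Check: 1 millihertz = 0.001 Hz, so 151.2 millihertz = 151.2 * 0.001 = 0.1512 Hz. 1 min^(-1) = 0.016666667 Hz, so 115.1 min^(-1) = 115.1 * 0.016666667 = 1.9183333 Hz. Sum: 0.1512 + 1.9183333 = 2.0695333 Hz. 1 hHz = 100 Hz, so 2.0695333 Hz = 2.0695333 / 100 = 0.020695333 hHz ≈ 0.0207 hHz (4 s.f.).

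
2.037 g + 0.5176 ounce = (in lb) 0.03684. Check: 1 g = 0.001 kg, so 2.037 g = 2.037 * 0.001 = 0.002037 kg. 1 ounce = 0.028349523 kg, so 0.5176 ounce = 0.5176 * 0.028349523 = 0.014673713 kg. Sum: 0.002037 + 0.014673713 = 0.016710713 kg. 1 lb = 0.45359237 kg, so 0.016710713 kg = 0.016710713 / 0.45359237 = 0.036840816 lb ≈ 0.03684 lb (4 s.f.).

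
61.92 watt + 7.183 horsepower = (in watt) 5418. Check: 61.92 watt = 61.92 W. 1 horsepower = 745.69987 W, so 7.183 horsepower = 7.183 * 745.69987 = 5356.3622 W. Sum: 61.92 + 5356.3622 = 5418.2822 W. 5418.2822 W = 5418.2822 watt ≈ 5418 watt (4 s.f.).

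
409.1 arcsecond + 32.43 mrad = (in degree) 1.972. Check: 1 arcsecond = 4.8481368e-06 rad, so 409.1 arcsecond = 409.1 * 4.8481368e-06 = 0.0019833728 rad. 1 mrad = 0.001 rad, so 32.43 mrad = 32.43 * 0.001 = 0.03243 rad. Sum: 0.0019833728 + 0.03243 = 0.034413373 rad. 1 degree = 0.017453293 rad, so 0.034413373 rad = 0.034413373 / 0.017453293 = 1.971741 degree ≈ 1.972 degree (4 s.f.).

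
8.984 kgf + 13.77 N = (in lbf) 22.9. Check: 1 kgf = 9.80665 N, so 8.984 kgf = 8.984 * 9.80665 = 88.102944 N. 13.77 N is already in N. Sum: 88.102944 + 13.77 = 101.87294 N. 1 lbf = 4.4482216 N, so 101.87294 N = 101.87294 / 4.4482216 = 22.901949 lbf ≈ 22.9 lbf (4 s.f.).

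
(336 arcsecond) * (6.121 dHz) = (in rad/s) 1 arcsecond = 4.8481368e-06 rad, so 336 arcsecond = 336 * 4.8481368e-06 = 0.001628974 rad. 1 dHz = 0.1 Hz, so 6.121 dHz = 6.121 * 0.1 = 0.6121 Hz. Combine: 0.001628974 rad * 0.6121 Hz = 0.00099709497 rad/s. Result: 0.00099709497 rad/s ≈ 0.0009971 rad/s (4 s.f.). Final answer: 0.0009971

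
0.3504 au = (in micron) 1 au = 1.4959787e+11 m, so 0.3504 au = 0.3504 * 1.4959787e+11 = 5.2419094e+10 m. 1 micron = 1e-06 m, so 5.2419094e+10 m = 5.2419094e+10 / 1e-06 = 5.2419094e+16 micron ≈ 5.242e+16 micron (4 s.f.). Final answer: 5.242e+16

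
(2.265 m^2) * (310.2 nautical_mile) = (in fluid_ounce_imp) 2.265 m^2 is already in m^2. 1 nautical_mile = 1852 m, so 310.2 nautical_mile = 310.2 * 1852 = 574490.4 m. Combine: 2.265 m^2 * 574490.4 m = 1301220.8 m^3. 1 fluid_ounce_imp = 2.8413063e-05 m^3, so 1301220.8 m^3 = 1301220.8 / 2.8413063e-05 = 4.5796568e+10 fluid_ounce_imp ≈ 4.58e+10 fluid_ounce_imp (4 s.f.). Final answer: 4.58e+10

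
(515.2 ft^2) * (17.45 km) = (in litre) 8.352e+08. Check: 1 ft^2 = 0.09290304 m^2, so 515.2 ft^2 = 515.2 * 0.09290304 = 47.863646 m^2. 1 km = 1000 m, so 17.45 km = 17.45 * 1000 = 17450 m. Combine: 47.863646 m^2 * 17450 m = 835220.63 m^3. 1 litre = 0.001 m^3, so 835220.63 m^3 = 835220.63 / 0.001 = 8.3522063e+08 litre ≈ 8.352e+08 litre (4 s.f.).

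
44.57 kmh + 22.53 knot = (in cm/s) 1 kmh = 0.27777778 m/s, so 44.57 kmh = 44.57 * 0.27777778 = 12.380556 m/s. 1 knot = 0.51444444 m/s, so 22.53 knot = 22.53 * 0.51444444 = 11.590433 m/s. Sum: 12.380556 + 11.590433 = 23.970989 m/s. 1 cm/s = 0.01 m/s, so 23.970989 m/s = 23.970989 / 0.01 = 2397.0989 cm/s ≈ 2397 cm/s (4 s.f.). Final answer: 2397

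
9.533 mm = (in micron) 9533. Check: 1 mm = 0.001 m, so 9.533 mm = 9.533 * 0.001 = 0.009533 m. 1 micron = 1e-06 m, so 0.009533 m = 0.009533 / 1e-06 = 9533 micron.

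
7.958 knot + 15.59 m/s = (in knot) 1 knot = 0.51444444 m/s, so 7.958 knot = 7.958 * 0.51444444 = 4.0939489 m/s. 15.59 m/s is already in m/s. Sum: 4.0939489 + 15.59 = 19.683949 m/s. 1 knot = 0.51444444 m/s, so 19.683949 m/s = 19.683949 / 0.51444444 = 38.262536 knot ≈ 38.26 knot (4 s.f.). Final answer: 38.26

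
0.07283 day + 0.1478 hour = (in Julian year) 0.0002163. Check: 1 day = 86400 s, so 0.07283 day = 0.07283 * 86400 = 6292.512 s. 1 hour = 3600 s, so 0.1478 hour = 0.1478 * 3600 = 532.08 s. Sum: 6292.512 + 532.08 = 6824.592 s. 1 Julian year = 31557600 s, so 6824.592 s = 6824.592 / 31557600 = 0.00021625827 Julian year ≈ 0.0002163 Julian year (4 s.f.).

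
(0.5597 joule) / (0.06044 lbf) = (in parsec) 0.5597 joule = 0.5597 J. 1 lbf = 4.4482216 N, so 0.06044 lbf = 0.06044 * 4.4482216 = 0.26885051 N. Combine: 0.5597 J / 0.26885051 N = 2.081826 m. 1 parsec = 3.0856776e+16 m, so 2.081826 m = 2.081826 / 3.0856776e+16 = 6.7467387e-17 parsec ≈ 6.747e-17 parsec (4 s.f.). Final answer: 6.747e-17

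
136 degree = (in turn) 0.3778. Check: 1 degree = 0.017453293 rad, so 136 degree = 136 * 0.017453293 = 2.3736478 rad. 1 turn = 6.2831853 rad, so 2.3736478 rad = 2.3736478 / 6.2831853 = 0.37777778 turn ≈ 0.3778 turn (4 s.f.).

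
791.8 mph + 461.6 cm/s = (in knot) 697. Check: 1 mph = 0.44704 m/s, so 791.8 mph = 791.8 * 0.44704 = 353.96627 m/s. 1 cm/s = 0.01 m/s, so 461.6 cm/s = 461.6 * 0.01 = 4.616 m/s. Sum: 353.96627 + 4.616 = 358.58227 m/s. 1 knot = 0.51444444 m/s, so 358.58227 m/s = 358.58227 / 0.51444444 = 697.02817 knot ≈ 697 knot (4 s.f.).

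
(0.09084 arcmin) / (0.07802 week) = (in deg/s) 1 arcmin = 0.00029088821 rad, so 0.09084 arcmin = 0.09084 * 0.00029088821 = 2.6424285e-05 rad. 1 week = 604800 s, so 0.07802 week = 0.07802 * 604800 = 47186.496 s. Combine: 2.6424285e-05 rad / 47186.496 s = 5.5999676e-10 rad/s. 1 deg/s = 0.017453293 rad/s, so 5.5999676e-10 rad/s = 5.5999676e-10 / 0.017453293 = 3.2085451e-08 deg/s ≈ 3.209e-08 deg/s (4 s.f.). Final answer: 3.209e-08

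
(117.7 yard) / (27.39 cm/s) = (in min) 6.549. Check: 1 yard = 0.9144 m, so 117.7 yard = 117.7 * 0.9144 = 107.62488 m. 1 cm/s = 0.01 m/s, so 27.39 cm/s = 27.39 * 0.01 = 0.2739 m/s. Combine: 107.62488 m / 0.2739 m/s = 392.93494 s. 1 min = 60 s, so 392.93494 s = 392.93494 / 60 = 6.5489157 min ≈ 6.549 min (4 s.f.).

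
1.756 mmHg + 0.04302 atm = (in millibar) 45.93. Check: 1 mmHg = 133.32237 Pa, so 1.756 mmHg = 1.756 * 133.32237 = 234.11408 Pa. 1 atm = 101325 Pa, so 0.04302 atm = 0.04302 * 101325 = 4359.0015 Pa. Sum: 234.11408 + 4359.0015 = 4593.1156 Pa. 1 millibar = 100 Pa, so 4593.1156 Pa = 4593.1156 / 100 = 45.931156 millibar ≈ 45.93 millibar (4 s.f.).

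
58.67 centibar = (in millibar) 1 centibar = 1000 Pa, so 58.67 centibar = 58.67 * 1000 = 58670 Pa. 1 millibar = 100 Pa, so 58670 Pa = 58670 / 100 = 586.7 millibar. Final answer: 586.7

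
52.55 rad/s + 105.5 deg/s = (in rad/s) 52.55 rad/s is already in rad/s. 1 deg/s = 0.017453293 rad/s, so 105.5 deg/s = 105.5 * 0.017453293 = 1.8413224 rad/s. Sum: 52.55 + 1.8413224 = 54.391322 rad/s. Result: 54.391322 rad/s ≈ 54.39 rad/s (4 s.f.). Final answer: 54.39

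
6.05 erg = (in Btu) 1 erg = 1e-07 J, so 6.05 erg = 6.05 * 1e-07 = 6.05e-07 J. 1 Btu = 1055.0559 J, so 6.05e-07 J = 6.05e-07 / 1055.0559 = 5.7342936e-10 Btu ≈ 5.734e-10 Btu (4 s.f.). Final answer: 5.734e-10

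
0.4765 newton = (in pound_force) 0.1071. Check: 0.4765 newton = 0.4765 N. 1 pound_force = 4.4482216 N, so 0.4765 N = 0.4765 / 4.4482216 = 0.10712146 pound_force ≈ 0.1071 pound_force (4 s.f.).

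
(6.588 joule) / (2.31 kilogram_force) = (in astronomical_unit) 1.944e-12. Check: 6.588 joule = 6.588 J. 1 kilogram_force = 9.80665 N, so 2.31 kilogram_force = 2.31 * 9.80665 = 22.653361 N. Combine: 6.588 J / 22.653361 N = 0.29081777 m. 1 astronomical_unit = 1.4959787e+11 m, so 0.29081777 m = 0.29081777 / 1.4959787e+11 = 1.9439967e-12 astronomical_unit ≈ 1.944e-12 astronomical_unit (4 s.f.).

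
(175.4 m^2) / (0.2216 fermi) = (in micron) 7.915e+23. Check: 175.4 m^2 is already in m^2. 1 fermi = 1e-15 m, so 0.2216 fermi = 0.2216 * 1e-15 = 2.216e-16 m. Combine: 175.4 m^2 / 2.216e-16 m = 7.9151625e+17 m. 1 micron = 1e-06 m, so 7.9151625e+17 m = 7.9151625e+17 / 1e-06 = 7.9151625e+23 micron ≈ 7.915e+23 micron (4 s.f.).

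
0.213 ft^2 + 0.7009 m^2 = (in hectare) 7.207e-05. Check: 1 ft^2 = 0.09290304 m^2, so 0.213 ft^2 = 0.213 * 0.09290304 = 0.019788348 m^2. 0.7009 m^2 is already in m^2. Sum: 0.019788348 + 0.7009 = 0.72068835 m^2. 1 hectare = 10000 m^2, so 0.72068835 m^2 = 0.72068835 / 10000 = 7.2068835e-05 hectare ≈ 7.207e-05 hectare (4 s.f.).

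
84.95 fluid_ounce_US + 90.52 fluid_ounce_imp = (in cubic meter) 0.005084. Check: 1 fluid_ounce_US = 2.957353e-05 m^3, so 84.95 fluid_ounce_US = 84.95 * 2.957353e-05 = 0.0025122713 m^3. 1 fluid_ounce_imp = 2.8413063e-05 m^3, so 90.52 fluid_ounce_imp = 90.52 * 2.8413063e-05 = 0.0025719504 m^3. Sum: 0.0025122713 + 0.0025719504 = 0.0050842218 m^3. 0.0050842218 m^3 = 0.0050842218 cubic meter ≈ 0.005084 cubic meter (4 s.f.).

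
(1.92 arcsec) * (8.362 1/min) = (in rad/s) 1.297e-06. Check: 1 arcsec = 4.8481368e-06 rad, so 1.92 arcsec = 1.92 * 4.8481368e-06 = 9.3084227e-06 rad. 1 1/min = 0.016666667 Hz, so 8.362 1/min = 8.362 * 0.016666667 = 0.13936667 Hz. Combine: 9.3084227e-06 rad * 0.13936667 Hz = 1.2972838e-06 rad/s. Result: 1.2972838e-06 rad/s ≈ 1.297e-06 rad/s (4 s.f.).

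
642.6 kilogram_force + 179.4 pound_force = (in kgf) 1 kilogram_force = 9.80665 N, so 642.6 kilogram_force = 642.6 * 9.80665 = 6301.7533 N. 1 pound_force = 4.4482216 N, so 179.4 pound_force = 179.4 * 4.4482216 = 798.01096 N. Sum: 6301.7533 + 798.01096 = 7099.7642 N. 1 kgf = 9.80665 N, so 7099.7642 N = 7099.7642 / 9.80665 = 723.97447 kgf ≈ 724 kgf (4 s.f.). Final answer: 724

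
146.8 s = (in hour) 0.04078. Check: 1 hour = 3600 s, so 146.8 s = 146.8 / 3600 = 0.040777778 hour ≈ 0.04078 hour (4 s.f.).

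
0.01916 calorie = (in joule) 1 calorie = 4.184 J, so 0.01916 calorie = 0.01916 * 4.184 = 0.08016544 J. 0.08016544 J = 0.08016544 joule ≈ 0.08017 joule (4 s.f.). Final answer: 0.08017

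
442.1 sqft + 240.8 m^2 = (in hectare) 0.02819. Check: 1 sqft = 0.09290304 m^2, so 442.1 sqft = 442.1 * 0.09290304 = 41.072434 m^2. 240.8 m^2 is already in m^2. Sum: 41.072434 + 240.8 = 281.87243 m^2. 1 hectare = 10000 m^2, so 281.87243 m^2 = 281.87243 / 10000 = 0.028187243 hectare ≈ 0.02819 hectare (4 s.f.).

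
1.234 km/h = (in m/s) 1 km/h = 0.27777778 m/s, so 1.234 km/h = 1.234 * 0.27777778 = 0.34277778 m/s. Result: 0.34277778 m/s ≈ 0.3428 m/s (4 s.f.). Final answer: 0.3428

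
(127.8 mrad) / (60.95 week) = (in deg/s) 1.986e-07. Check: 1 mrad = 0.001 rad, so 127.8 mrad = 127.8 * 0.001 = 0.1278 rad. 1 week = 604800 s, so 60.95 week = 60.95 * 604800 = 36862560 s. Combine: 0.1278 rad / 36862560 s = 3.4669323e-09 rad/s. 1 deg/s = 0.017453293 rad/s, so 3.4669323e-09 rad/s = 3.4669323e-09 / 0.017453293 = 1.9864059e-07 deg/s ≈ 1.986e-07 deg/s (4 s.f.).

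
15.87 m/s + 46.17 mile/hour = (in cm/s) 3651. Check: 15.87 m/s is already in m/s. 1 mile/hour = 0.44704 m/s, so 46.17 mile/hour = 46.17 * 0.44704 = 20.639837 m/s. Sum: 15.87 + 20.639837 = 36.509837 m/s. 1 cm/s = 0.01 m/s, so 36.509837 m/s = 36.509837 / 0.01 = 3650.9837 cm/s ≈ 3651 cm/s (4 s.f.).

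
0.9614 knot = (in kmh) 1 knot = 0.51444444 m/s, so 0.9614 knot = 0.9614 * 0.51444444 = 0.49458689 m/s. 1 kmh = 0.27777778 m/s, so 0.49458689 m/s = 0.49458689 / 0.27777778 = 1.7805128 kmh ≈ 1.781 kmh (4 s.f.). Final answer: 1.781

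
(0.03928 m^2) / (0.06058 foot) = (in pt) 0.03928 m^2 is already in m^2. 1 foot = 0.3048 m, so 0.06058 foot = 0.06058 * 0.3048 = 0.018464784 m. Combine: 0.03928 m^2 / 0.018464784 m = 2.1272927 m. 1 pt = 0.00035277778 m, so 2.1272927 m = 2.1272927 / 0.00035277778 = 6030.121 pt ≈ 6030 pt (4 s.f.). Final answer: 6030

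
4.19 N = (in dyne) 4.19e+05. Check: 1 dyne = 1e-05 N, so 4.19 N = 4.19 / 1e-05 = 419000 dyne ≈ 4.19e+05 dyne (4 s.f.).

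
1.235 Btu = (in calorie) 1 Btu = 1055.0559 J, so 1.235 Btu = 1.235 * 1055.0559 = 1302.994 J. 1 calorie = 4.184 J, so 1302.994 J = 1302.994 / 4.184 = 311.42303 calorie ≈ 311.4 calorie (4 s.f.). Final answer: 311.4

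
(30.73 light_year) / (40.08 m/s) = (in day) 1 light_year = 9.4607305e+15 m, so 30.73 light_year = 30.73 * 9.4607305e+15 = 2.9072825e+17 m. 40.08 m/s is already in m/s. Combine: 2.9072825e+17 m / 40.08 m/s = 7.2536988e+15 s. 1 day = 86400 s, so 7.2536988e+15 s = 7.2536988e+15 / 86400 = 8.3954847e+10 day ≈ 8.395e+10 day (4 s.f.). Final answer: 8.395e+10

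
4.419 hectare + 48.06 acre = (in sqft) 2.569e+06. Check: 1 hectare = 10000 m^2, so 4.419 hectare = 4.419 * 10000 = 44190 m^2. 1 acre = 4046.8564 m^2, so 48.06 acre = 48.06 * 4046.8564 = 194491.92 m^2. Sum: 44190 + 194491.92 = 238681.92 m^2. 1 sqft = 0.09290304 m^2, so 238681.92 m^2 = 238681.92 / 0.09290304 = 2569150.8 sqft ≈ 2.569e+06 sqft (4 s.f.).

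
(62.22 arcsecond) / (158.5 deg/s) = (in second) 0.000109. Check: 1 arcsecond = 4.8481368e-06 rad, so 62.22 arcsecond = 62.22 * 4.8481368e-06 = 0.00030165107 rad. 1 deg/s = 0.017453293 rad/s, so 158.5 deg/s = 158.5 * 0.017453293 = 2.7663469 rad/s. Combine: 0.00030165107 rad / 2.7663469 rad/s = 0.00010904311 s. 0.00010904311 s = 0.00010904311 second ≈ 0.000109 second (4 s.f.).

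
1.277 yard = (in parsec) 3.784e-17. Check: 1 yard = 0.9144 m, so 1.277 yard = 1.277 * 0.9144 = 1.1676888 m. 1 parsec = 3.0856776e+16 m, so 1.1676888 m = 1.1676888 / 3.0856776e+16 = 3.7842217e-17 parsec ≈ 3.784e-17 parsec (4 s.f.).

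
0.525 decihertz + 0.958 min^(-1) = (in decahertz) 1 decihertz = 0.1 Hz, so 0.525 decihertz = 0.525 * 0.1 = 0.0525 Hz. 1 min^(-1) = 0.016666667 Hz, so 0.958 min^(-1) = 0.958 * 0.016666667 = 0.015966667 Hz. Sum: 0.0525 + 0.015966667 = 0.068466667 Hz. 1 decahertz = 10 Hz, so 0.068466667 Hz = 0.068466667 / 10 = 0.0068466667 decahertz ≈ 0.006847 decahertz (4 s.f.). Final answer: 0.006847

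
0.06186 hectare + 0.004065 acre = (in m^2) 1 hectare = 10000 m^2, so 0.06186 hectare = 0.06186 * 10000 = 618.6 m^2. 1 acre = 4046.8564 m^2, so 0.004065 acre = 0.004065 * 4046.8564 = 16.450471 m^2. Sum: 618.6 + 16.450471 = 635.05047 m^2. Result: 635.05047 m^2 ≈ 635.1 m^2 (4 s.f.). Final answer: 635.1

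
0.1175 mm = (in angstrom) 1 mm = 0.001 m, so 0.1175 mm = 0.1175 * 0.001 = 0.0001175 m. 1 angstrom = 1e-10 m, so 0.0001175 m = 0.0001175 / 1e-10 = 1175000 angstrom ≈ 1.175e+06 angstrom (4 s.f.). Final answer: 1.175e+06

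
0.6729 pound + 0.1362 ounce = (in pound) 0.6814. Check: 1 pound = 0.45359237 kg, so 0.6729 pound = 0.6729 * 0.45359237 = 0.30522231 kg. 1 ounce = 0.028349523 kg, so 0.1362 ounce = 0.1362 * 0.028349523 = 0.003861205 kg. Sum: 0.30522231 + 0.003861205 = 0.30908351 kg. 1 pound = 0.45359237 kg, so 0.30908351 kg = 0.30908351 / 0.45359237 = 0.6814125 pound ≈ 0.6814 pound (4 s.f.).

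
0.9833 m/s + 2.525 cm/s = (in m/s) 0.9833 m/s is already in m/s. 1 cm/s = 0.01 m/s, so 2.525 cm/s = 2.525 * 0.01 = 0.02525 m/s. Sum: 0.9833 + 0.02525 = 1.00855 m/s. Result: 1.00855 m/s ≈ 1.009 m/s (4 s.f.). Final answer: 1.009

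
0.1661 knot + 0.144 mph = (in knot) 0.2912. Check: 1 knot = 0.51444444 m/s, so 0.1661 knot = 0.1661 * 0.51444444 = 0.085449222 m/s. 1 mph = 0.44704 m/s, so 0.144 mph = 0.144 * 0.44704 = 0.06437376 m/s. Sum: 0.085449222 + 0.06437376 = 0.14982298 m/s. 1 knot = 0.51444444 m/s, so 0.14982298 m/s = 0.14982298 / 0.51444444 = 0.29123258 knot ≈ 0.2912 knot (4 s.f.).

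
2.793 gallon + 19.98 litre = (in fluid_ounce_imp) 1 gallon = 0.0037854118 m^3, so 2.793 gallon = 2.793 * 0.0037854118 = 0.010572655 m^3. 1 litre = 0.001 m^3, so 19.98 litre = 19.98 * 0.001 = 0.01998 m^3. Sum: 0.010572655 + 0.01998 = 0.030552655 m^3. 1 fluid_ounce_imp = 2.8413063e-05 m^3, so 0.030552655 m^3 = 0.030552655 / 2.8413063e-05 = 1075.3031 fluid_ounce_imp ≈ 1075 fluid_ounce_imp (4 s.f.). Final answer: 1075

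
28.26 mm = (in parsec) 1 mm = 0.001 m, so 28.26 mm = 28.26 * 0.001 = 0.02826 m. 1 parsec = 3.0856776e+16 m, so 0.02826 m = 0.02826 / 3.0856776e+16 = 9.1584423e-19 parsec ≈ 9.158e-19 parsec (4 s.f.). Final answer: 9.158e-19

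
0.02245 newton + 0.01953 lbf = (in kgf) 0.01115. Check: 0.02245 newton = 0.02245 N. 1 lbf = 4.4482216 N, so 0.01953 lbf = 0.01953 * 4.4482216 = 0.086873768 N. Sum: 0.02245 + 0.086873768 = 0.10932377 N. 1 kgf = 9.80665 N, so 0.10932377 N = 0.10932377 / 9.80665 = 0.011147922 kgf ≈ 0.01115 kgf (4 s.f.).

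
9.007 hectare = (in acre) 1 hectare = 10000 m^2, so 9.007 hectare = 9.007 * 10000 = 90070 m^2. 1 acre = 4046.8564 m^2, so 90070 m^2 = 90070 / 4046.8564 = 22.256782 acre ≈ 22.26 acre (4 s.f.). Final answer: 22.26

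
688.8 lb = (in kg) 312.4. Check: 1 lb = 0.45359237 kg, so 688.8 lb = 688.8 * 0.45359237 = 312.43442 kg. Result: 312.43442 kg ≈ 312.4 kg (4 s.f.).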